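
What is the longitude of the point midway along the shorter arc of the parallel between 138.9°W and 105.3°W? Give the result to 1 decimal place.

122.1°W

Signed shortest Δλ from -138.9° to -105.3° is +33.6°.
Midpoint longitude = -138.9° + (+33.6°)/2 = -138.9° + 16.8° = -122.1°.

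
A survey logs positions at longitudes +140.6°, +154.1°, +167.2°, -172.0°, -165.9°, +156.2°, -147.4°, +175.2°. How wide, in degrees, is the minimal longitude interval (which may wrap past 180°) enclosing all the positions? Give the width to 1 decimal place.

Sort the longitudes: -172.0°, -165.9°, -147.4°, +140.6°, +154.1°, +156.2°, +167.2°, +175.2°.
Eastward gaps between consecutive values (wrapping around): 6.1°, 18.5°, 288.0°, 13.5°, 2.1°, 11.0°, 8.0°, 12.8°.
Largest gap = 288.0° ⇒ minimal covering band is its complement: 360° − 288.0° = 72.0°.
Band runs from +140.6° eastward to -147.4°, crossing the antimeridian.

72.0°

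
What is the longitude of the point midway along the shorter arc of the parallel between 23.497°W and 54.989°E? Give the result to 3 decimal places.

15.746°E

Signed shortest Δλ from -23.497° to +54.989° is +78.486°.
Midpoint longitude = -23.497° + (+78.486°)/2 = -23.497° + 39.243° = +15.746°.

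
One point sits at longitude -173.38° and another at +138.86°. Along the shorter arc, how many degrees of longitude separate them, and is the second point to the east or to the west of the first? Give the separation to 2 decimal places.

47.76° west

Raw difference: 138.86 − -173.38 = 312.24°.
Normalise into (−180°, 180°]: 312.24° − 360° = -47.76°.
Negative ⇒ the second point lies to the west; separation 47.76°.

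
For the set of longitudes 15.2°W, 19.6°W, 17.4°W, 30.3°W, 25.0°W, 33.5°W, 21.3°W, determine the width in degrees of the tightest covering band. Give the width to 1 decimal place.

18.3°

Sort the longitudes: -33.5°, -30.3°, -25.0°, -21.3°, -19.6°, -17.4°, -15.2°.
Eastward gaps between consecutive values (wrapping around): 3.2°, 5.3°, 3.7°, 1.7°, 2.2°, 2.2°, 341.7°.
Largest gap = 341.7° ⇒ minimal covering band is its complement: 360° − 341.7° = 18.3°.
Band runs from -33.5° eastward to -15.2°.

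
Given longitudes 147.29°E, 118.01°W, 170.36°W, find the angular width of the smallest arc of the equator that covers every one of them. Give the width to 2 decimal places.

Sort the longitudes: -170.36°, -118.01°, +147.29°.
Eastward gaps between consecutive values (wrapping around): 52.35°, 265.30°, 42.35°.
Largest gap = 265.30° ⇒ minimal covering band is its complement: 360° − 265.30° = 94.70°.
Band runs from +147.29° eastward to -118.01°, crossing the antimeridian.

94.70°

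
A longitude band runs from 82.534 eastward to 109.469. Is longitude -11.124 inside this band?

Band width going east from +82.534° to +109.469°: ((109.469 − 82.534) mod 360) = 26.935°.
Offset of -11.124° east of the west edge: ((-11.124 − 82.534) mod 360) = 266.342°.
266.342° > 26.935° ⇒ outside.

No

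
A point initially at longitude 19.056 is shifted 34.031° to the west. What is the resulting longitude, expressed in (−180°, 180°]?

Start at +19.056°; shift −34.031° → -14.975°.
-14.975° already lies in (−180°, 180°].

-14.975°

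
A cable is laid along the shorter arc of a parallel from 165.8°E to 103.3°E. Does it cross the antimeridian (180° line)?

Signed shortest Δλ = ((103.3 − 165.8 + 180) mod 360) − 180 = -62.5°.
Going west by 62.5° from +165.8° reaches +103.3° without touching 180°.

No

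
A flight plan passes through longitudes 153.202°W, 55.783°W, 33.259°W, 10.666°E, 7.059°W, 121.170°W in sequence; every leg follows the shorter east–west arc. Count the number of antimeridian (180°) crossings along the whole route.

0

Leg 1: -153.202° → -55.783°, shortest Δλ = 97.419° (east) — does not cross 180°.
Leg 2: -55.783° → -33.259°, shortest Δλ = 22.524° (east) — does not cross 180°.
Leg 3: -33.259° → +10.666°, shortest Δλ = 43.925° (east) — does not cross 180°.
Leg 4: +10.666° → -7.059°, shortest Δλ = -17.725° (west) — does not cross 180°.
Leg 5: -7.059° → -121.170°, shortest Δλ = -114.111° (west) — does not cross 180°.
Total crossings: 0.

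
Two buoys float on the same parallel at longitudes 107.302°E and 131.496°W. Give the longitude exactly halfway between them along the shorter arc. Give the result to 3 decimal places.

Signed shortest Δλ from +107.302° to -131.496° is +121.202°.
Midpoint longitude = +107.302° + (+121.202°)/2 = +107.302° + 60.601° = +167.903°.
(The naïve average (+107.302 + -131.496)/2 = -12.097° is on the wrong side of the globe.)

167.903°E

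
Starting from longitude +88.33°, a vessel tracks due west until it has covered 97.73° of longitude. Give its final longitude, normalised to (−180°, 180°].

-9.40°

Start at +88.33°; shift −97.73° → -9.40°.
-9.40° already lies in (−180°, 180°].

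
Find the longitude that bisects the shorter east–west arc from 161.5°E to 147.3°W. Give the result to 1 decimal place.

Signed shortest Δλ from +161.5° to -147.3° is +51.2°.
Midpoint longitude = +161.5° + (+51.2°)/2 = +161.5° + 25.6° = +187.1°.
Normalise into (−180°, 180°]: -172.9°.
(The naïve average (+161.5 + -147.3)/2 = 7.1° is on the wrong side of the globe.)

172.9°W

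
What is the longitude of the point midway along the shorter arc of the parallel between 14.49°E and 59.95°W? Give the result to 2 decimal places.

22.73°W

Signed shortest Δλ from +14.49° to -59.95° is -74.44°.
Midpoint longitude = +14.49° + (-74.44°)/2 = +14.49° − 37.22° = -22.73°.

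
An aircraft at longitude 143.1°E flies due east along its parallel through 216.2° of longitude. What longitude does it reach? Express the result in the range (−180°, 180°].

Start at +143.1°; shift +216.2° → +359.3°.
+359.3° lies outside (−180°, 180°]; subtract 360° → -0.7°.

0.7°W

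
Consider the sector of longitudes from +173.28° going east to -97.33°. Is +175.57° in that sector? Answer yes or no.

Band width going east from +173.28° to -97.33°: ((-97.33 − 173.28) mod 360) = 89.39°.
Offset of +175.57° east of the west edge: ((175.57 − 173.28) mod 360) = 2.29°.
2.29° ≤ 89.39° ⇒ inside.

Yes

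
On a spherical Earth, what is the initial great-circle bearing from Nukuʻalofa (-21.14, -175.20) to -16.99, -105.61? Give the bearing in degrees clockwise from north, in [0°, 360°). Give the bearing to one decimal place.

99.6°

Δλ = -105.61 − -175.20 = 69.59°.
θ = atan2( sin Δλ · cos φ₂ , cos φ₁ · sin φ₂ − sin φ₁ · cos φ₂ · cos Δλ )
  = atan2(0.89632, -0.15226) = 99.641° → normalised to [0°, 360°): 99.641°.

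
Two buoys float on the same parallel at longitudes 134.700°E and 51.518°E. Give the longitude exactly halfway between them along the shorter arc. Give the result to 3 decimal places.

Signed shortest Δλ from +134.700° to +51.518° is -83.182°.
Midpoint longitude = +134.700° + (-83.182°)/2 = +134.700° − 41.591° = +93.109°.

93.109°E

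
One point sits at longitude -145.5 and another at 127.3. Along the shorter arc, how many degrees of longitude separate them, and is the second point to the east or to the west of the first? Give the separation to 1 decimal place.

Raw difference: 127.3 − -145.5 = 272.8°.
Normalise into (−180°, 180°]: 272.8° − 360° = -87.2°.
Negative ⇒ the second point lies to the west; separation 87.2°.

87.2° west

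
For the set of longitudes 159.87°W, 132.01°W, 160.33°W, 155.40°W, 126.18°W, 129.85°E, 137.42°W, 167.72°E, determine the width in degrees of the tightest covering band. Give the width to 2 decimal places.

103.97°

Sort the longitudes: -160.33°, -159.87°, -155.40°, -137.42°, -132.01°, -126.18°, +129.85°, +167.72°.
Eastward gaps between consecutive values (wrapping around): 0.46°, 4.47°, 17.98°, 5.41°, 5.83°, 256.03°, 37.87°, 31.95°.
Largest gap = 256.03° ⇒ minimal covering band is its complement: 360° − 256.03° = 103.97°.
Band runs from +129.85° eastward to -126.18°, crossing the antimeridian.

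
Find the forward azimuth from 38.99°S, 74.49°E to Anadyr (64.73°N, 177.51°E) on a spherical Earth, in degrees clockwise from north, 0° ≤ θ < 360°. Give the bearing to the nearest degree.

33°

Δλ = 177.51 − 74.49 = 103.02°.
θ = atan2( sin Δλ · cos φ₂ , cos φ₁ · sin φ₂ − sin φ₁ · cos φ₂ · cos Δλ )
  = atan2(0.41591, 0.64237) = 32.922° → normalised to [0°, 360°): 32.922°.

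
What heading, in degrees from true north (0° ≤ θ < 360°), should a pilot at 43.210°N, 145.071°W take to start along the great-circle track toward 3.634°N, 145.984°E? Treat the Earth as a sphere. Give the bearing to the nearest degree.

Δλ = 145.984 − -145.071 = 291.055°; wrapped into (−180°, 180°]: -68.945°.
θ = atan2( sin Δλ · cos φ₂ , cos φ₁ · sin φ₂ − sin φ₁ · cos φ₂ · cos Δλ )
  = atan2(-0.93136, -0.19929) = -102.078° → normalised to [0°, 360°): 257.922°.

258°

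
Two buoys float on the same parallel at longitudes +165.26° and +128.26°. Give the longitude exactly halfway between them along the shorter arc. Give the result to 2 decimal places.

Signed shortest Δλ from +165.26° to +128.26° is -37.00°.
Midpoint longitude = +165.26° + (-37.00°)/2 = +165.26° − 18.50° = +146.76°.

+146.76°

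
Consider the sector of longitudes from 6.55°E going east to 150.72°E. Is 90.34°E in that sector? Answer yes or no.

Yes

Band width going east from +6.55° to +150.72°: ((150.72 − 6.55) mod 360) = 144.17°.
Offset of +90.34° east of the west edge: ((90.34 − 6.55) mod 360) = 83.79°.
83.79° ≤ 144.17° ⇒ inside.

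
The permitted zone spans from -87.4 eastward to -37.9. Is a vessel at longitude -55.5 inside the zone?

Band width going east from -87.4° to -37.9°: ((-37.9 − -87.4) mod 360) = 49.5°.
Offset of -55.5° east of the west edge: ((-55.5 − -87.4) mod 360) = 31.9°.
31.9° ≤ 49.5° ⇒ inside.

Yes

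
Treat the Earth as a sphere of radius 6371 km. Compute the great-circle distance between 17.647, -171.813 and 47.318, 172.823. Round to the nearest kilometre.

Δλ = 172.823 − -171.813 = 344.636°; wrapped into (−180°, 180°]: -15.364°.
Δφ = 47.318 − 17.647 = 29.671°.
a = sin²(Δφ/2) + cos φ₁ · cos φ₂ · sin²(Δλ/2) = 0.077103.
c = 2·atan2(√a, √(1−a)) = 0.56274 rad → d = 6371·c ≈ 3585.24 km.

3585 km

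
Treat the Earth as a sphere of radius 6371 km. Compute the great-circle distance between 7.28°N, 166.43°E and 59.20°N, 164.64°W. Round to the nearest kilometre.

6271 km

Δλ = -164.64 − 166.43 = -331.07°; wrapped into (−180°, 180°]: 28.93°.
Δφ = 59.20 − 7.28 = 51.92°.
a = sin²(Δφ/2) + cos φ₁ · cos φ₂ · sin²(Δλ/2) = 0.223310.
c = 2·atan2(√a, √(1−a)) = 0.98438 rad → d = 6371·c ≈ 6271.49 km.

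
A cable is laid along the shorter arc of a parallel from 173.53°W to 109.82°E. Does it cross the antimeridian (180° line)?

Naïve |109.82 − -173.53| = 283.35° > 180°, so the shorter arc goes the other way round — across 180°.
Signed shortest Δλ = ((109.82 − -173.53 + 180) mod 360) − 180 = -76.65°.
Going west by 76.65° from -173.53° passes through 180° before reaching +109.82°.

Yes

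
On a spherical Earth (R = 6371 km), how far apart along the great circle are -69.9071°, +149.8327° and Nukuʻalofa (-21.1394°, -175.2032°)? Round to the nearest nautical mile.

3184 nmi

Δλ = -175.2032 − 149.8327 = -325.0359°; wrapped into (−180°, 180°]: 34.9641°.
Δφ = -21.1394 − -69.9071 = 48.7677°.
a = sin²(Δφ/2) + cos φ₁ · cos φ₂ · sin²(Δλ/2) = 0.199360.
c = 2·atan2(√a, √(1−a)) = 0.92569 rad → d = 6371·c ≈ 5897.59 km ≈ 3184.45 nmi.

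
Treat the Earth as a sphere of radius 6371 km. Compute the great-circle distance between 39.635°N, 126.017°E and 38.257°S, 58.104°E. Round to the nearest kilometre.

Δλ = 58.104 − 126.017 = -67.913°.
Δφ = -38.257 − 39.635 = -77.892°.
a = sin²(Δφ/2) + cos φ₁ · cos φ₂ · sin²(Δλ/2) = 0.583795.
c = 2·atan2(√a, √(1−a)) = 1.73918 rad → d = 6371·c ≈ 11080.32 km.

11080 km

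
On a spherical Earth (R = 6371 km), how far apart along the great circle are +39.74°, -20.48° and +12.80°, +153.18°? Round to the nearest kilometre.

Δλ = 153.18 − -20.48 = 173.66°.
Δφ = 12.80 − 39.74 = -26.94°.
a = sin²(Δφ/2) + cos φ₁ · cos φ₂ · sin²(Δλ/2) = 0.801811.
c = 2·atan2(√a, √(1−a)) = 2.21883 rad → d = 6371·c ≈ 14136.18 km.

14136 km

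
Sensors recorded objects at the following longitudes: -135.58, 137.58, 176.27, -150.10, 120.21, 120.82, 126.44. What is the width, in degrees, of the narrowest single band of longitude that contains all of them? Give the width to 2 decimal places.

104.21°

Sort the longitudes: -150.10°, -135.58°, +120.21°, +120.82°, +126.44°, +137.58°, +176.27°.
Eastward gaps between consecutive values (wrapping around): 14.52°, 255.79°, 0.61°, 5.62°, 11.14°, 38.69°, 33.63°.
Largest gap = 255.79° ⇒ minimal covering band is its complement: 360° − 255.79° = 104.21°.
Band runs from +120.21° eastward to -135.58°, crossing the antimeridian.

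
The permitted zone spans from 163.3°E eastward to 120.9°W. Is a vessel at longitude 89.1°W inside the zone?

No

Band width going east from +163.3° to -120.9°: ((-120.9 − 163.3) mod 360) = 75.8°.
Offset of -89.1° east of the west edge: ((-89.1 − 163.3) mod 360) = 107.6°.
107.6° > 75.8° ⇒ outside.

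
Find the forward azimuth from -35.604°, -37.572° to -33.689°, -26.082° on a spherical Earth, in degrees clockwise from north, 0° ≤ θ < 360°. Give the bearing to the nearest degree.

Δλ = -26.082 − -37.572 = 11.490°.
θ = atan2( sin Δλ · cos φ₂ , cos φ₁ · sin φ₂ − sin φ₁ · cos φ₂ · cos Δλ )
  = atan2(0.16574, 0.02371) = 81.859° → normalised to [0°, 360°): 81.859°.

82°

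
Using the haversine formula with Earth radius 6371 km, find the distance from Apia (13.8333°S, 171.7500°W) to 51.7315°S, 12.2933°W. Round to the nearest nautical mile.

Δλ = -12.2933 − -171.7500 = 159.4567°.
Δφ = -51.7315 − -13.8333 = -37.8982°.
a = sin²(Δφ/2) + cos φ₁ · cos φ₂ · sin²(Δλ/2) = 0.687710.
c = 2·atan2(√a, √(1−a)) = 1.95565 rad → d = 6371·c ≈ 12459.42 km ≈ 6727.55 nmi.

6728 nmi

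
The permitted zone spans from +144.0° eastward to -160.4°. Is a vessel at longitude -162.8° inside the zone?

Band width going east from +144.0° to -160.4°: ((-160.4 − 144.0) mod 360) = 55.6°.
Offset of -162.8° east of the west edge: ((-162.8 − 144.0) mod 360) = 53.2°.
53.2° ≤ 55.6° ⇒ inside.

Yes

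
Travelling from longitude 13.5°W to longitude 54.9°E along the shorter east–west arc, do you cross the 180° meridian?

No

Signed shortest Δλ = ((54.9 − -13.5 + 180) mod 360) − 180 = 68.4°.
Going east by 68.4° from -13.5° reaches +54.9° without touching 180°.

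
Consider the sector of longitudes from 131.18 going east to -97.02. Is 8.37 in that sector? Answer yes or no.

No

Band width going east from +131.18° to -97.02°: ((-97.02 − 131.18) mod 360) = 131.80°.
Offset of +8.37° east of the west edge: ((8.37 − 131.18) mod 360) = 237.19°.
237.19° > 131.80° ⇒ outside.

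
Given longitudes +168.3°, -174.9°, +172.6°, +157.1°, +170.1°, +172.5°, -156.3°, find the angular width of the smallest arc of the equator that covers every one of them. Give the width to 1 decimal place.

Sort the longitudes: -174.9°, -156.3°, +157.1°, +168.3°, +170.1°, +172.5°, +172.6°.
Eastward gaps between consecutive values (wrapping around): 18.6°, 313.4°, 11.2°, 1.8°, 2.4°, 0.1°, 12.5°.
Largest gap = 313.4° ⇒ minimal covering band is its complement: 360° − 313.4° = 46.6°.
Band runs from +157.1° eastward to -156.3°, crossing the antimeridian.

46.6°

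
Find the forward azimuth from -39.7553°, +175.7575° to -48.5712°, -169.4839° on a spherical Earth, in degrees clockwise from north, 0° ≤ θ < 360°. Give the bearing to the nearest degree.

Δλ = -169.4839 − 175.7575 = -345.2414°; wrapped into (−180°, 180°]: 14.7586°.
θ = atan2( sin Δλ · cos φ₂ , cos φ₁ · sin φ₂ − sin φ₁ · cos φ₂ · cos Δλ )
  = atan2(0.16856, -0.16722) = 134.771° → normalised to [0°, 360°): 134.771°.

135°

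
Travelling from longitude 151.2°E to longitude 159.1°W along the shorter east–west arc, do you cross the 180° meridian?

Yes

Naïve |-159.1 − 151.2| = 310.3° > 180°, so the shorter arc goes the other way round — across 180°.
Signed shortest Δλ = ((-159.1 − 151.2 + 180) mod 360) − 180 = 49.7°.
Going east by 49.7° from +151.2° passes through 180° before reaching -159.1°.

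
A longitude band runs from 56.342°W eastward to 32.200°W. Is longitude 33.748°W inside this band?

Yes

Band width going east from -56.342° to -32.200°: ((-32.200 − -56.342) mod 360) = 24.142°.
Offset of -33.748° east of the west edge: ((-33.748 − -56.342) mod 360) = 22.594°.
22.594° ≤ 24.142° ⇒ inside.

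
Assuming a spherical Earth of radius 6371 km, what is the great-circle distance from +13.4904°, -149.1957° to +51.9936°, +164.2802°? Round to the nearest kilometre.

Δλ = 164.2802 − -149.1957 = 313.4759°; wrapped into (−180°, 180°]: -46.5241°.
Δφ = 51.9936 − 13.4904 = 38.5032°.
a = sin²(Δφ/2) + cos φ₁ · cos φ₂ · sin²(Δλ/2) = 0.202105.
c = 2·atan2(√a, √(1−a)) = 0.93255 rad → d = 6371·c ≈ 5941.26 km.

5941 km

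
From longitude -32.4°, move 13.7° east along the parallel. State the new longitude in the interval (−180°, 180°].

Start at -32.4°; shift +13.7° → -18.7°.
-18.7° already lies in (−180°, 180°].

-18.7°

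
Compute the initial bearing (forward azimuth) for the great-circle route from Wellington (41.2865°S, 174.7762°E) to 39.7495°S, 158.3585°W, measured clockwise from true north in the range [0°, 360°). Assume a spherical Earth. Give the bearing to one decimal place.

Δλ = -158.3585 − 174.7762 = -333.1347°; wrapped into (−180°, 180°]: 26.8653°.
θ = atan2( sin Δλ · cos φ₂ , cos φ₁ · sin φ₂ − sin φ₁ · cos φ₂ · cos Δλ )
  = atan2(0.34744, -0.02793) = 94.596° → normalised to [0°, 360°): 94.596°.

94.6°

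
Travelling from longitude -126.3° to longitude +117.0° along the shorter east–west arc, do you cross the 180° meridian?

Yes

Naïve |117.0 − -126.3| = 243.3° > 180°, so the shorter arc goes the other way round — across 180°.
Signed shortest Δλ = ((117.0 − -126.3 + 180) mod 360) − 180 = -116.7°.
Going west by 116.7° from -126.3° passes through 180° before reaching +117.0°.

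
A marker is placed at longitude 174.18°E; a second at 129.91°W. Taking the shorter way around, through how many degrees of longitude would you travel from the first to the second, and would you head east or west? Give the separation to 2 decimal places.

Raw difference: -129.91 − 174.18 = -304.09°.
Normalise into (−180°, 180°]: -304.09° + 360° = 55.91°.
Positive ⇒ the second point lies to the east; separation 55.91°.

55.91° east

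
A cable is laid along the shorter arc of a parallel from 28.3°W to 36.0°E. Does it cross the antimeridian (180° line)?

No

Signed shortest Δλ = ((36.0 − -28.3 + 180) mod 360) − 180 = 64.3°.
Going east by 64.3° from -28.3° reaches +36.0° without touching 180°.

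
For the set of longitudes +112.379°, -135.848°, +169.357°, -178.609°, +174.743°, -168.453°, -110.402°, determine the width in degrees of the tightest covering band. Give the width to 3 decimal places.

Sort the longitudes: -178.609°, -168.453°, -135.848°, -110.402°, +112.379°, +169.357°, +174.743°.
Eastward gaps between consecutive values (wrapping around): 10.156°, 32.605°, 25.446°, 222.781°, 56.978°, 5.386°, 6.648°.
Largest gap = 222.781° ⇒ minimal covering band is its complement: 360° − 222.781° = 137.219°.
Band runs from +112.379° eastward to -110.402°, crossing the antimeridian.

137.219°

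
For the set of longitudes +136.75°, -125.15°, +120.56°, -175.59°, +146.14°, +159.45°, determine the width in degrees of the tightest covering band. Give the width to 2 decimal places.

114.29°

Sort the longitudes: -175.59°, -125.15°, +120.56°, +136.75°, +146.14°, +159.45°.
Eastward gaps between consecutive values (wrapping around): 50.44°, 245.71°, 16.19°, 9.39°, 13.31°, 24.96°.
Largest gap = 245.71° ⇒ minimal covering band is its complement: 360° − 245.71° = 114.29°.
Band runs from +120.56° eastward to -125.15°, crossing the antimeridian.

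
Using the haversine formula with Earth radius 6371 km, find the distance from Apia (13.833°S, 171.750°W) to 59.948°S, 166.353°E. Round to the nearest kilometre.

5431 km

Δλ = 166.353 − -171.750 = 338.103°; wrapped into (−180°, 180°]: -21.897°.
Δφ = -59.948 − -13.833 = -46.115°.
a = sin²(Δφ/2) + cos φ₁ · cos φ₂ · sin²(Δλ/2) = 0.170934.
c = 2·atan2(√a, √(1−a)) = 0.85246 rad → d = 6371·c ≈ 5431.03 km.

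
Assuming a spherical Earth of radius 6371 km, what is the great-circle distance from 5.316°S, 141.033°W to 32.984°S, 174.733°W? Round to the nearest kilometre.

Δλ = -174.733 − -141.033 = -33.700°.
Δφ = -32.984 − -5.316 = -27.668°.
a = sin²(Δφ/2) + cos φ₁ · cos φ₂ · sin²(Δλ/2) = 0.127351.
c = 2·atan2(√a, √(1−a)) = 0.72981 rad → d = 6371·c ≈ 4649.64 km.

4650 km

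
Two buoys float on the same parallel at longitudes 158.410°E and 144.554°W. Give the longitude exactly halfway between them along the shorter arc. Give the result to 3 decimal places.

Signed shortest Δλ from +158.410° to -144.554° is +57.036°.
Midpoint longitude = +158.410° + (+57.036°)/2 = +158.410° + 28.518° = +186.928°.
Normalise into (−180°, 180°]: -173.072°.
(The naïve average (+158.410 + -144.554)/2 = 6.928° is on the wrong side of the globe.)

173.072°W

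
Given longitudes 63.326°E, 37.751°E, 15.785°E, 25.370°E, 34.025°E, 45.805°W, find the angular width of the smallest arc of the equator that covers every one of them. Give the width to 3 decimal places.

109.131°

Sort the longitudes: -45.805°, +15.785°, +25.370°, +34.025°, +37.751°, +63.326°.
Eastward gaps between consecutive values (wrapping around): 61.590°, 9.585°, 8.655°, 3.726°, 25.575°, 250.869°.
Largest gap = 250.869° ⇒ minimal covering band is its complement: 360° − 250.869° = 109.131°.
Band runs from -45.805° eastward to +63.326°.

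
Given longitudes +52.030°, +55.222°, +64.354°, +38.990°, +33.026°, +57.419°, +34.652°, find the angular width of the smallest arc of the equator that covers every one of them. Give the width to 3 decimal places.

Sort the longitudes: +33.026°, +34.652°, +38.990°, +52.030°, +55.222°, +57.419°, +64.354°.
Eastward gaps between consecutive values (wrapping around): 1.626°, 4.338°, 13.040°, 3.192°, 2.197°, 6.935°, 328.672°.
Largest gap = 328.672° ⇒ minimal covering band is its complement: 360° − 328.672° = 31.328°.
Band runs from +33.026° eastward to +64.354°.

31.328°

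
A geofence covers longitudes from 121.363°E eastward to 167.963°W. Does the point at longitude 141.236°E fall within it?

Band width going east from +121.363° to -167.963°: ((-167.963 − 121.363) mod 360) = 70.674°.
Offset of +141.236° east of the west edge: ((141.236 − 121.363) mod 360) = 19.873°.
19.873° ≤ 70.674° ⇒ inside.

Yes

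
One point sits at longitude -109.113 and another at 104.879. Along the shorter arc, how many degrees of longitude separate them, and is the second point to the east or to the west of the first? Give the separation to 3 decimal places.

Raw difference: 104.879 − -109.113 = 213.992°.
Normalise into (−180°, 180°]: 213.992° − 360° = -146.008°.
Negative ⇒ the second point lies to the west; separation 146.008°.

146.008° west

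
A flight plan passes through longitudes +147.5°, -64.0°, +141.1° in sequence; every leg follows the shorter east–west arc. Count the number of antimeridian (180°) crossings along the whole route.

Leg 1: +147.5° → -64.0°, shortest Δλ = 148.5° (east) — crosses 180°.
Leg 2: -64.0° → +141.1°, shortest Δλ = -154.9° (west) — crosses 180°.
Total crossings: 2.

2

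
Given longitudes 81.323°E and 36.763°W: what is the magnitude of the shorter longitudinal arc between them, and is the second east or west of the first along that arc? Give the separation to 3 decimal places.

118.086° west

Raw difference: -36.763 − 81.323 = -118.086°.
Normalise into (−180°, 180°]: -118.086° stays -118.086°.
Negative ⇒ the second point lies to the west; separation 118.086°.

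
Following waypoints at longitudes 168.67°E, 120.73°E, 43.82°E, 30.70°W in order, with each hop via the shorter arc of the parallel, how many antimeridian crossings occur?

0

Leg 1: +168.67° → +120.73°, shortest Δλ = -47.94° (west) — does not cross 180°.
Leg 2: +120.73° → +43.82°, shortest Δλ = -76.91° (west) — does not cross 180°.
Leg 3: +43.82° → -30.70°, shortest Δλ = -74.52° (west) — does not cross 180°.
Total crossings: 0.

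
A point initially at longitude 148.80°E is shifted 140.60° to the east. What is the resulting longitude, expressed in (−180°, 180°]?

Start at +148.80°; shift +140.60° → +289.40°.
+289.40° lies outside (−180°, 180°]; subtract 360° → -70.60°.

70.60°W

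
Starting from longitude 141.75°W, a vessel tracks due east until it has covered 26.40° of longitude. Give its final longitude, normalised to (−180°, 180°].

Start at -141.75°; shift +26.40° → -115.35°.
-115.35° already lies in (−180°, 180°].

115.35°W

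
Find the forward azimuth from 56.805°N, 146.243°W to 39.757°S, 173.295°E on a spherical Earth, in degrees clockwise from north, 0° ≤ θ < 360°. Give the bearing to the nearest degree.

Δλ = 173.295 − -146.243 = 319.538°; wrapped into (−180°, 180°]: -40.462°.
θ = atan2( sin Δλ · cos φ₂ , cos φ₁ · sin φ₂ − sin φ₁ · cos φ₂ · cos Δλ )
  = atan2(-0.49888, -0.83959) = -149.281° → normalised to [0°, 360°): 210.719°.

211°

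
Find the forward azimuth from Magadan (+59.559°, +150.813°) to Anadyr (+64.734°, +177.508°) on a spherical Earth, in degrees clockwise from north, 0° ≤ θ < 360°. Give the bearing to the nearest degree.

56°

Δλ = 177.508 − 150.813 = 26.695°.
θ = atan2( sin Δλ · cos φ₂ , cos φ₁ · sin φ₂ − sin φ₁ · cos φ₂ · cos Δλ )
  = atan2(0.19175, 0.12942) = 55.982° → normalised to [0°, 360°): 55.982°.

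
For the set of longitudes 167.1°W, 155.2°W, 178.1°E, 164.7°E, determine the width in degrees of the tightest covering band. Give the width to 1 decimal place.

Sort the longitudes: -167.1°, -155.2°, +164.7°, +178.1°.
Eastward gaps between consecutive values (wrapping around): 11.9°, 319.9°, 13.4°, 14.8°.
Largest gap = 319.9° ⇒ minimal covering band is its complement: 360° − 319.9° = 40.1°.
Band runs from +164.7° eastward to -155.2°, crossing the antimeridian.

40.1°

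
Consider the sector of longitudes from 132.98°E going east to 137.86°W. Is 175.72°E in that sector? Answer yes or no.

Band width going east from +132.98° to -137.86°: ((-137.86 − 132.98) mod 360) = 89.16°.
Offset of +175.72° east of the west edge: ((175.72 − 132.98) mod 360) = 42.74°.
42.74° ≤ 89.16° ⇒ inside.

Yes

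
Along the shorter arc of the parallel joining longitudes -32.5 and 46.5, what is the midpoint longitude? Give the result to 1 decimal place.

Signed shortest Δλ from -32.5° to +46.5° is +79.0°.
Midpoint longitude = -32.5° + (+79.0°)/2 = -32.5° + 39.5° = +7.0°.

+7.0°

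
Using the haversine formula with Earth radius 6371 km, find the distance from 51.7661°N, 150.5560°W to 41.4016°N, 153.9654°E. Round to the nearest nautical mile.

2312 nmi

Δλ = 153.9654 − -150.5560 = 304.5214°; wrapped into (−180°, 180°]: -55.4786°.
Δφ = 41.4016 − 51.7661 = -10.3645°.
a = sin²(Δφ/2) + cos φ₁ · cos φ₂ · sin²(Δλ/2) = 0.108727.
c = 2·atan2(√a, √(1−a)) = 0.67205 rad → d = 6371·c ≈ 4281.64 km ≈ 2311.90 nmi.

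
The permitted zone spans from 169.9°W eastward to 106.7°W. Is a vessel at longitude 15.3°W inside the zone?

Band width going east from -169.9° to -106.7°: ((-106.7 − -169.9) mod 360) = 63.2°.
Offset of -15.3° east of the west edge: ((-15.3 − -169.9) mod 360) = 154.6°.
154.6° > 63.2° ⇒ outside.

No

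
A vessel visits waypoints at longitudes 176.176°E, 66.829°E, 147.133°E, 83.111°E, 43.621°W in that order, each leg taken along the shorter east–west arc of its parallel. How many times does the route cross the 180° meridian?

Leg 1: +176.176° → +66.829°, shortest Δλ = -109.347° (west) — does not cross 180°.
Leg 2: +66.829° → +147.133°, shortest Δλ = 80.304° (east) — does not cross 180°.
Leg 3: +147.133° → +83.111°, shortest Δλ = -64.022° (west) — does not cross 180°.
Leg 4: +83.111° → -43.621°, shortest Δλ = -126.732° (west) — does not cross 180°.
Total crossings: 0.

0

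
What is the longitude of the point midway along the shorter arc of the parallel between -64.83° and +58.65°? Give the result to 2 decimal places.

Signed shortest Δλ from -64.83° to +58.65° is +123.48°.
Midpoint longitude = -64.83° + (+123.48°)/2 = -64.83° + 61.74° = -3.09°.

-3.09°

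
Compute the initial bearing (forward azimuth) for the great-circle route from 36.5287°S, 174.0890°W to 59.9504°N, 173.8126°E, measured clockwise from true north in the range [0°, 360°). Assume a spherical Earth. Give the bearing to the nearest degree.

Δλ = 173.8126 − -174.0890 = 347.9016°; wrapped into (−180°, 180°]: -12.0984°.
θ = atan2( sin Δλ · cos φ₂ , cos φ₁ · sin φ₂ − sin φ₁ · cos φ₂ · cos Δλ )
  = atan2(-0.10495, 0.98699) = -6.070° → normalised to [0°, 360°): 353.930°.

354°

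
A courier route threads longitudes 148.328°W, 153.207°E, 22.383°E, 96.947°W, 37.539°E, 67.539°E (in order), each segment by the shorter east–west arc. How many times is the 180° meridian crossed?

Leg 1: -148.328° → +153.207°, shortest Δλ = -58.465° (west) — crosses 180°.
Leg 2: +153.207° → +22.383°, shortest Δλ = -130.824° (west) — does not cross 180°.
Leg 3: +22.383° → -96.947°, shortest Δλ = -119.33° (west) — does not cross 180°.
Leg 4: -96.947° → +37.539°, shortest Δλ = 134.486° (east) — does not cross 180°.
Leg 5: +37.539° → +67.539°, shortest Δλ = 30.0° (east) — does not cross 180°.
Total crossings: 1.

1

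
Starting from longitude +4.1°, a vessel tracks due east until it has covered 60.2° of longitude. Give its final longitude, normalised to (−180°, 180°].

+64.3°

Start at +4.1°; shift +60.2° → +64.3°.
+64.3° already lies in (−180°, 180°].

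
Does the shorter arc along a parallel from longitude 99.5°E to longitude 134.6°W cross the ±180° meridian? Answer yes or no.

Naïve |-134.6 − 99.5| = 234.1° > 180°, so the shorter arc goes the other way round — across 180°.
Signed shortest Δλ = ((-134.6 − 99.5 + 180) mod 360) − 180 = 125.9°.
Going east by 125.9° from +99.5° passes through 180° before reaching -134.6°.

Yes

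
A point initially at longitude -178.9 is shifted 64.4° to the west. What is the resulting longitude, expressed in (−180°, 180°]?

+116.7°

Start at -178.9°; shift −64.4° → -243.3°.
-243.3° lies outside (−180°, 180°]; add 360° → +116.7°.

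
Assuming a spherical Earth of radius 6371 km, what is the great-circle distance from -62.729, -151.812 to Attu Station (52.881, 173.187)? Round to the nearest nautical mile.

7135 nmi

Δλ = 173.187 − -151.812 = 324.999°; wrapped into (−180°, 180°]: -35.001°.
Δφ = 52.881 − -62.729 = 115.610°.
a = sin²(Δφ/2) + cos φ₁ · cos φ₂ · sin²(Δλ/2) = 0.741126.
c = 2·atan2(√a, √(1−a)) = 2.07402 rad → d = 6371·c ≈ 13213.58 km ≈ 7134.76 nmi.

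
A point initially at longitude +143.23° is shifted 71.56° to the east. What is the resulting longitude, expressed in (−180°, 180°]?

-145.21°

Start at +143.23°; shift +71.56° → +214.79°.
+214.79° lies outside (−180°, 180°]; subtract 360° → -145.21°.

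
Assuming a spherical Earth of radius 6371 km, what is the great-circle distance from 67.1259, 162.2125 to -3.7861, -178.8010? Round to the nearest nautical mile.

Δλ = -178.8010 − 162.2125 = -341.0135°; wrapped into (−180°, 180°]: 18.9865°.
Δφ = -3.7861 − 67.1259 = -70.9120°.
a = sin²(Δφ/2) + cos φ₁ · cos φ₂ · sin²(Δλ/2) = 0.347041.
c = 2·atan2(√a, √(1−a)) = 1.25989 rad → d = 6371·c ≈ 8026.78 km ≈ 4334.11 nmi.

4334 nmi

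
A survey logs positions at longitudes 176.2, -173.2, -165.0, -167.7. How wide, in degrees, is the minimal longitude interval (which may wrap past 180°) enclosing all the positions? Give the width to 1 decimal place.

Sort the longitudes: -173.2°, -167.7°, -165.0°, +176.2°.
Eastward gaps between consecutive values (wrapping around): 5.5°, 2.7°, 341.2°, 10.6°.
Largest gap = 341.2° ⇒ minimal covering band is its complement: 360° − 341.2° = 18.8°.
Band runs from +176.2° eastward to -165.0°, crossing the antimeridian.

18.8°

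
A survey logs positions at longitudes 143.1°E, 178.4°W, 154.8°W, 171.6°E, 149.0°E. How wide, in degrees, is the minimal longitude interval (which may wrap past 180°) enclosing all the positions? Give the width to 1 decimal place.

62.1°

Sort the longitudes: -178.4°, -154.8°, +143.1°, +149.0°, +171.6°.
Eastward gaps between consecutive values (wrapping around): 23.6°, 297.9°, 5.9°, 22.6°, 10.0°.
Largest gap = 297.9° ⇒ minimal covering band is its complement: 360° − 297.9° = 62.1°.
Band runs from +143.1° eastward to -154.8°, crossing the antimeridian.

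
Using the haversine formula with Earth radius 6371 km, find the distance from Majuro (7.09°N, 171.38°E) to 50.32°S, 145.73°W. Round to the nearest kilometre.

Δλ = -145.73 − 171.38 = -317.11°; wrapped into (−180°, 180°]: 42.89°.
Δφ = -50.32 − 7.09 = -57.41°.
a = sin²(Δφ/2) + cos φ₁ · cos φ₂ · sin²(Δλ/2) = 0.315383.
c = 2·atan2(√a, √(1−a)) = 1.19261 rad → d = 6371·c ≈ 7598.13 km.

7598 km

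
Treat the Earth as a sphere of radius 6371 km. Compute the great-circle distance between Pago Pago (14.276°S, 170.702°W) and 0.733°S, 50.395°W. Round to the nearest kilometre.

13240 km

Δλ = -50.395 − -170.702 = 120.307°.
Δφ = -0.733 − -14.276 = 13.543°.
a = sin²(Δφ/2) + cos φ₁ · cos φ₂ · sin²(Δλ/2) = 0.742927.
c = 2·atan2(√a, √(1−a)) = 2.07814 rad → d = 6371·c ≈ 13239.81 km.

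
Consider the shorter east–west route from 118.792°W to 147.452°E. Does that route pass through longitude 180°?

Naïve |147.452 − -118.792| = 266.244° > 180°, so the shorter arc goes the other way round — across 180°.
Signed shortest Δλ = ((147.452 − -118.792 + 180) mod 360) − 180 = -93.756°.
Going west by 93.756° from -118.792° passes through 180° before reaching +147.452°.

Yes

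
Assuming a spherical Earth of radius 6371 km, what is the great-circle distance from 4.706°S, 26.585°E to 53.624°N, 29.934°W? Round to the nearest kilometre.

8332 km

Δλ = -29.934 − 26.585 = -56.519°.
Δφ = 53.624 − -4.706 = 58.330°.
a = sin²(Δφ/2) + cos φ₁ · cos φ₂ · sin²(Δλ/2) = 0.369990.
c = 2·atan2(√a, √(1−a)) = 1.30775 rad → d = 6371·c ≈ 8331.69 km.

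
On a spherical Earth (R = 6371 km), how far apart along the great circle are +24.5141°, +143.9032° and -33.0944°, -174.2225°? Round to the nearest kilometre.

Δλ = -174.2225 − 143.9032 = -318.1257°; wrapped into (−180°, 180°]: 41.8743°.
Δφ = -33.0944 − 24.5141 = -57.6085°.
a = sin²(Δφ/2) + cos φ₁ · cos φ₂ · sin²(Δλ/2) = 0.329485.
c = 2·atan2(√a, √(1−a)) = 1.22278 rad → d = 6371·c ≈ 7790.36 km.

7790 km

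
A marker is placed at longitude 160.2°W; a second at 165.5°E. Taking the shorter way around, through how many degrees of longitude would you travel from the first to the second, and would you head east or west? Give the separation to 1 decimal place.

34.3° west

Raw difference: 165.5 − -160.2 = 325.7°.
Normalise into (−180°, 180°]: 325.7° − 360° = -34.3°.
Negative ⇒ the second point lies to the west; separation 34.3°.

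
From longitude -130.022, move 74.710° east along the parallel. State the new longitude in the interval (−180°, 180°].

-55.312°

Start at -130.022°; shift +74.710° → -55.312°.
-55.312° already lies in (−180°, 180°].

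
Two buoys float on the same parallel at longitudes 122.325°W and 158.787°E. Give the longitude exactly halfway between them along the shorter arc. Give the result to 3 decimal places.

Signed shortest Δλ from -122.325° to +158.787° is -78.888°.
Midpoint longitude = -122.325° + (-78.888°)/2 = -122.325° − 39.444° = -161.769°.
(The naïve average (-122.325 + +158.787)/2 = 18.231° is on the wrong side of the globe.)

161.769°W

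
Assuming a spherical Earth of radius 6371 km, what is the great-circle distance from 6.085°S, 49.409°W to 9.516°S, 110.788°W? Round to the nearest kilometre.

Δλ = -110.788 − -49.409 = -61.379°.
Δφ = -9.516 − -6.085 = -3.431°.
a = sin²(Δφ/2) + cos φ₁ · cos φ₂ · sin²(Δλ/2) = 0.256357.
c = 2·atan2(√a, √(1−a)) = 1.06182 rad → d = 6371·c ≈ 6764.84 km.

6765 km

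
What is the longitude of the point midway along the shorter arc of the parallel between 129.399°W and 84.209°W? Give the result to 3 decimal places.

106.804°W

Signed shortest Δλ from -129.399° to -84.209° is +45.190°.
Midpoint longitude = -129.399° + (+45.190°)/2 = -129.399° + 22.595° = -106.804°.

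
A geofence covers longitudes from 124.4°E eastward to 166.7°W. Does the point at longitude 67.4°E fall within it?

Band width going east from +124.4° to -166.7°: ((-166.7 − 124.4) mod 360) = 68.9°.
Offset of +67.4° east of the west edge: ((67.4 − 124.4) mod 360) = 303.0°.
303.0° > 68.9° ⇒ outside.

No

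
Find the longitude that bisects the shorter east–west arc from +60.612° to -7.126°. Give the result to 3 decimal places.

Signed shortest Δλ from +60.612° to -7.126° is -67.738°.
Midpoint longitude = +60.612° + (-67.738°)/2 = +60.612° − 33.869° = +26.743°.

+26.743°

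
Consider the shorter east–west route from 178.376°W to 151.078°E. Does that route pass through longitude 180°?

Naïve |151.078 − -178.376| = 329.454° > 180°, so the shorter arc goes the other way round — across 180°.
Signed shortest Δλ = ((151.078 − -178.376 + 180) mod 360) − 180 = -30.546°.
Going west by 30.546° from -178.376° passes through 180° before reaching +151.078°.

Yes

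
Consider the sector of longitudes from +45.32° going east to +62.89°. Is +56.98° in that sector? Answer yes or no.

Band width going east from +45.32° to +62.89°: ((62.89 − 45.32) mod 360) = 17.57°.
Offset of +56.98° east of the west edge: ((56.98 − 45.32) mod 360) = 11.66°.
11.66° ≤ 17.57° ⇒ inside.

Yes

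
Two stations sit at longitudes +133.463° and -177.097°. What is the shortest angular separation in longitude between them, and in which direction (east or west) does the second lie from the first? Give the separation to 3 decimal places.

49.440° east

Raw difference: -177.097 − 133.463 = -310.56°.
Normalise into (−180°, 180°]: -310.56° + 360° = 49.44°.
Positive ⇒ the second point lies to the east; separation 49.440°.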